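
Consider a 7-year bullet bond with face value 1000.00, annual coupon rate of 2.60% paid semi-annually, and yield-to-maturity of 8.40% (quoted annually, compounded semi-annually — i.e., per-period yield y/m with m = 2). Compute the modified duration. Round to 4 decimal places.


Coupon per period c = face * coupon_rate / m = 13.000000
Periods per year m = 2; per-period yield y/m = 0.042000
Number of cashflows N = 14
Cashflows (t years, CF_t, discount factor 1/(1+y/m)^(m*t), PV):
  t = 0.5000: CF_t = 13.000000, DF = 0.959693, PV = 12.476008
  t = 1.0000: CF_t = 13.000000, DF = 0.921010, PV = 11.973136
  t = 1.5000: CF_t = 13.000000, DF = 0.883887, PV = 11.490534
  t = 2.0000: CF_t = 13.000000, DF = 0.848260, PV = 11.027383
  t = 2.5000: CF_t = 13.000000, DF = 0.814069, PV = 10.582902
  t = 3.0000: CF_t = 13.000000, DF = 0.781257, PV = 10.156335
  t = 3.5000: CF_t = 13.000000, DF = 0.749766, PV = 9.746963
  t = 4.0000: CF_t = 13.000000, DF = 0.719545, PV = 9.354091
  t = 4.5000: CF_t = 13.000000, DF = 0.690543, PV = 8.977055
  t = 5.0000: CF_t = 13.000000, DF = 0.662709, PV = 8.615216
  t = 5.5000: CF_t = 13.000000, DF = 0.635997, PV = 8.267961
  t = 6.0000: CF_t = 13.000000, DF = 0.610362, PV = 7.934704
  t = 6.5000: CF_t = 13.000000, DF = 0.585760, PV = 7.614879
  t = 7.0000: CF_t = 1013.000000, DF = 0.562150, PV = 569.457582
Price P = sum_t PV_t = 697.674749
First compute Macaulay numerator sum_t t * PV_t:
  t * PV_t at t = 0.5000: 6.238004
  t * PV_t at t = 1.0000: 11.973136
  t * PV_t at t = 1.5000: 17.235800
  t * PV_t at t = 2.0000: 22.054767
  t * PV_t at t = 2.5000: 26.457254
  t * PV_t at t = 3.0000: 30.469006
  t * PV_t at t = 3.5000: 34.114371
  t * PV_t at t = 4.0000: 37.416365
  t * PV_t at t = 4.5000: 40.396747
  t * PV_t at t = 5.0000: 43.076079
  t * PV_t at t = 5.5000: 45.473788
  t * PV_t at t = 6.0000: 47.608223
  t * PV_t at t = 6.5000: 49.496713
  t * PV_t at t = 7.0000: 3986.203076
Macaulay duration D = 4398.213330 / 697.674749 = 6.304103
Modified duration = D / (1 + y/m) = 6.304103 / (1 + 0.042000) = 6.050003

Answer: Modified duration = 6.0500


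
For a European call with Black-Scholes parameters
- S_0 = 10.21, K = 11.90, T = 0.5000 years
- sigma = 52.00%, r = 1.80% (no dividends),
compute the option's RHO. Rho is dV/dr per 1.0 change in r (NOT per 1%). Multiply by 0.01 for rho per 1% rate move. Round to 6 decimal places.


Answer: Rho = 1.664799

Derivation:
d1 = -0.2082450356; d2 = -0.5759405618
phi(d1) = 0.3903851236; exp(-qT) = 1.0000000000; exp(-rT) = 0.9910403788
N(d2) = 0.2823276789
Rho = K*T*exp(-rT)*N(d2) = 11.9000 * 0.5000 * 0.9910403788 * 0.2823276789 = 1.664799


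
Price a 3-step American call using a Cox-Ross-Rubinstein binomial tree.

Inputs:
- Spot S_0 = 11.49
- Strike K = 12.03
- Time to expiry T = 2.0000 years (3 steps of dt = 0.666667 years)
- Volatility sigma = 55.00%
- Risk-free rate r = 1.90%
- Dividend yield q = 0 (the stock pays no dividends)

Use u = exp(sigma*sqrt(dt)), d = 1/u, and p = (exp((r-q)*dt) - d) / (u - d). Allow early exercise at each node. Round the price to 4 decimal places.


dt = T/N = 0.666667
u = exp(sigma*sqrt(dt)) = 1.566859; d = 1/u = 0.638219
p = (exp((r-q)*dt) - d) / (u - d) = 0.403308
Discount per step: exp(-r*dt) = 0.987413
Stock lattice S(k, i) with i counting down-moves:
  k=0: S(0,0) = 11.4900
  k=1: S(1,0) = 18.0032; S(1,1) = 7.3331
  k=2: S(2,0) = 28.2085; S(2,1) = 11.4900; S(2,2) = 4.6802
  k=3: S(3,0) = 44.1987; S(3,1) = 18.0032; S(3,2) = 7.3331; S(3,3) = 2.9870
Terminal payoffs V(N, i) = max(S_T - K, 0):
  V(3,0) = 32.168747; V(3,1) = 5.973212; V(3,2) = 0.000000; V(3,3) = 0.000000
Backward induction: V(k, i) = exp(-r*dt) * [p * V(k+1, i) + (1-p) * V(k+1, i+1)]; then take max(V_cont, immediate exercise) for American.
  V(2,0) = exp(-r*dt) * [p*32.168747 + (1-p)*5.973212] = 16.329918; exercise = 16.178499; V(2,0) = max -> 16.329918
  V(2,1) = exp(-r*dt) * [p*5.973212 + (1-p)*0.000000] = 2.378722; exercise = 0.000000; V(2,1) = max -> 2.378722
  V(2,2) = exp(-r*dt) * [p*0.000000 + (1-p)*0.000000] = 0.000000; exercise = 0.000000; V(2,2) = max -> 0.000000
  V(1,0) = exp(-r*dt) * [p*16.329918 + (1-p)*2.378722] = 7.904589; exercise = 5.973212; V(1,0) = max -> 7.904589
  V(1,1) = exp(-r*dt) * [p*2.378722 + (1-p)*0.000000] = 0.947282; exercise = 0.000000; V(1,1) = max -> 0.947282
  V(0,0) = exp(-r*dt) * [p*7.904589 + (1-p)*0.947282] = 3.705978; exercise = 0.000000; V(0,0) = max -> 3.705978

Answer: Price = V(0,0) = 3.7060


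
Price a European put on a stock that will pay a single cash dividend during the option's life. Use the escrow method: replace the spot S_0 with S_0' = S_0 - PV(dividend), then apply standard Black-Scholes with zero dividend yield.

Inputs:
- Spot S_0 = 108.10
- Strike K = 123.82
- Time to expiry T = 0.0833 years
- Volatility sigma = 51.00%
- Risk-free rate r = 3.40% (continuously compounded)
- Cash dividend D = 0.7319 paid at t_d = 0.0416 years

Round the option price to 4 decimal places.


Answer: Price = 17.6519

Derivation:
PV(D) = D * exp(-r * t_d) = 0.7319 * 0.99858660 = 0.73086553
S_0' = S_0 - PV(D) = 108.1000 - 0.73086553 = 107.36913447
d1 = (ln(S_0'/K) + (r + sigma^2/2)*T) / (sigma*sqrt(T)) = -0.87564723
d2 = d1 - sigma*sqrt(T) = -1.02284210
exp(-rT) = 0.99717181
N(-d1) = 0.80938908; N(-d2) = 0.84680875
P = K * exp(-rT) * N(-d2) - S_0' * N(-d1) = 123.8200 * 0.99717181 * 0.84680875 - 107.36913447 * 0.80938908 = 17.6519


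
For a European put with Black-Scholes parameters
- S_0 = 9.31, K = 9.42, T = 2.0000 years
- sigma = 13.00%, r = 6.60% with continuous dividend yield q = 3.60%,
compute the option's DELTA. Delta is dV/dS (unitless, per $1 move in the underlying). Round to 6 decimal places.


Answer: Delta = -0.336408

Derivation:
d1 = 0.3543910549; d2 = 0.1705432917
phi(d1) = 0.3746604825; exp(-qT) = 0.9305308958; exp(-rT) = 0.8763409951
N(-d1) = 0.3615229187
Delta = -exp(-qT) * N(-d1) = -0.9305308958 * 0.3615229187 = -0.336408


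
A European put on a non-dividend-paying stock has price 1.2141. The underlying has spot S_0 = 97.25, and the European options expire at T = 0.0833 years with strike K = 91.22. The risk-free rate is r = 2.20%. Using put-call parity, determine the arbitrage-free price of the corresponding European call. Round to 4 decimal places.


Put-call parity: C - P = S_0 * exp(-qT) - K * exp(-rT).
S_0 * exp(-qT) = 97.2500 * 1.00000000 = 97.25000000
K * exp(-rT) = 91.2200 * 0.99816908 = 91.05298331
C = P + S*exp(-qT) - K*exp(-rT)
C = 1.2141 + 97.25000000 - 91.05298331 = 7.4111

Answer: Call price = 7.4111


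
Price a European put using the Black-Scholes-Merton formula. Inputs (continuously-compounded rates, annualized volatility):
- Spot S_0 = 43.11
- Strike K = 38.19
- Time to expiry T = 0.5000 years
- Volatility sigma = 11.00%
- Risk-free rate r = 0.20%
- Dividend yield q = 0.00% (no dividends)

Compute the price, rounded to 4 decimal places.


Answer: Price = 0.0785

Derivation:
d1 = (ln(S/K) + (r - q + 0.5*sigma^2) * T) / (sigma * sqrt(T)) = 1.60971300
d2 = d1 - sigma * sqrt(T) = 1.53193125
exp(-rT) = 0.99900050; exp(-qT) = 1.00000000
P = K * exp(-rT) * N(-d2) - S_0 * exp(-qT) * N(-d1)
N(-d1) = 0.05373026; N(-d2) = 0.06276970
P = 38.1900 * 0.99900050 * 0.06276970 - 43.1100 * 1.00000000 * 0.05373026 = 0.0785


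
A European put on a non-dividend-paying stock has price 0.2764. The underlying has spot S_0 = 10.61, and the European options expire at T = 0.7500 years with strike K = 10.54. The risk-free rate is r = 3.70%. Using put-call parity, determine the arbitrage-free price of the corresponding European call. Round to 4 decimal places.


Answer: Call price = 0.6349

Derivation:
Put-call parity: C - P = S_0 * exp(-qT) - K * exp(-rT).
S_0 * exp(-qT) = 10.6100 * 1.00000000 = 10.61000000
K * exp(-rT) = 10.5400 * 0.97263149 = 10.25153595
C = P + S*exp(-qT) - K*exp(-rT)
C = 0.2764 + 10.61000000 - 10.25153595 = 0.6349


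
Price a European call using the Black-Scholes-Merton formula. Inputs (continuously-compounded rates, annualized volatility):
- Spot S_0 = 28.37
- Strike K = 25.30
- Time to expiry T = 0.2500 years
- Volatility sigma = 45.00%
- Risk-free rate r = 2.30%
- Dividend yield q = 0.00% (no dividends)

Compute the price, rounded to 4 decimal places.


Answer: Price = 4.3374

Derivation:
d1 = (ln(S/K) + (r - q + 0.5*sigma^2) * T) / (sigma * sqrt(T)) = 0.64706824
d2 = d1 - sigma * sqrt(T) = 0.42206824
exp(-rT) = 0.99426650; exp(-qT) = 1.00000000
C = S_0 * exp(-qT) * N(d1) - K * exp(-rT) * N(d2)
N(d1) = 0.74120611; N(d2) = 0.66351239
C = 28.3700 * 1.00000000 * 0.74120611 - 25.3000 * 0.99426650 * 0.66351239 = 4.3374


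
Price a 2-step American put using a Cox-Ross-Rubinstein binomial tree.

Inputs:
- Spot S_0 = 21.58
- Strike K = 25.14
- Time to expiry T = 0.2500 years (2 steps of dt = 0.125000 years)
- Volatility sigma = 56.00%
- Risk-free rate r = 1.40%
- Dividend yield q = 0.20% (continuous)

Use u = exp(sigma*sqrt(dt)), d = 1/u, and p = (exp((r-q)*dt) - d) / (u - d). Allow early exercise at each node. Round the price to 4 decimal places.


dt = T/N = 0.125000
u = exp(sigma*sqrt(dt)) = 1.218950; d = 1/u = 0.820378
p = (exp((r-q)*dt) - d) / (u - d) = 0.454430
Discount per step: exp(-r*dt) = 0.998252
Stock lattice S(k, i) with i counting down-moves:
  k=0: S(0,0) = 21.5800
  k=1: S(1,0) = 26.3049; S(1,1) = 17.7038
  k=2: S(2,0) = 32.0644; S(2,1) = 21.5800; S(2,2) = 14.5238
Terminal payoffs V(N, i) = max(K - S_T, 0):
  V(2,0) = 0.000000; V(2,1) = 3.560000; V(2,2) = 10.616222
Backward induction: V(k, i) = exp(-r*dt) * [p * V(k+1, i) + (1-p) * V(k+1, i+1)]; then take max(V_cont, immediate exercise) for American.
  V(1,0) = exp(-r*dt) * [p*0.000000 + (1-p)*3.560000] = 1.938834; exercise = 0.000000; V(1,0) = max -> 1.938834
  V(1,1) = exp(-r*dt) * [p*3.560000 + (1-p)*10.616222] = 7.396709; exercise = 7.436240; V(1,1) = max -> 7.436240
  V(0,0) = exp(-r*dt) * [p*1.938834 + (1-p)*7.436240] = 4.929420; exercise = 3.560000; V(0,0) = max -> 4.929420

Answer: Price = V(0,0) = 4.9294


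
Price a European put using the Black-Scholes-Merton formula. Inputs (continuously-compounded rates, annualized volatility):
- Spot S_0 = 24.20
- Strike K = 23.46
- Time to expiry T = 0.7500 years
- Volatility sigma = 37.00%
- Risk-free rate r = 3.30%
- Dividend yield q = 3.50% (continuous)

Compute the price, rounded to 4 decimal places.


d1 = (ln(S/K) + (r - q + 0.5*sigma^2) * T) / (sigma * sqrt(T)) = 0.25245277
d2 = d1 - sigma * sqrt(T) = -0.06797663
exp(-rT) = 0.97555377; exp(-qT) = 0.97409154
P = K * exp(-rT) * N(-d2) - S_0 * exp(-qT) * N(-d1)
N(-d1) = 0.40034556; N(-d2) = 0.52709788
P = 23.4600 * 0.97555377 * 0.52709788 - 24.2000 * 0.97409154 * 0.40034556 = 2.6261

Answer: Price = 2.6261


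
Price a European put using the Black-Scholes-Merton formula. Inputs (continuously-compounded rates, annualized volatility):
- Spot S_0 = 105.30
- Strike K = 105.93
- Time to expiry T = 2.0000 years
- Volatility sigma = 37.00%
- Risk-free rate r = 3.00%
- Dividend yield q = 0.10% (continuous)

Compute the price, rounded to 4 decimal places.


Answer: Price = 18.5777

Derivation:
d1 = (ln(S/K) + (r - q + 0.5*sigma^2) * T) / (sigma * sqrt(T)) = 0.36107341
d2 = d1 - sigma * sqrt(T) = -0.16218560
exp(-rT) = 0.94176453; exp(-qT) = 0.99800200
P = K * exp(-rT) * N(-d2) - S_0 * exp(-qT) * N(-d1)
N(-d1) = 0.35902228; N(-d2) = 0.56442015
P = 105.9300 * 0.94176453 * 0.56442015 - 105.3000 * 0.99800200 * 0.35902228 = 18.5777


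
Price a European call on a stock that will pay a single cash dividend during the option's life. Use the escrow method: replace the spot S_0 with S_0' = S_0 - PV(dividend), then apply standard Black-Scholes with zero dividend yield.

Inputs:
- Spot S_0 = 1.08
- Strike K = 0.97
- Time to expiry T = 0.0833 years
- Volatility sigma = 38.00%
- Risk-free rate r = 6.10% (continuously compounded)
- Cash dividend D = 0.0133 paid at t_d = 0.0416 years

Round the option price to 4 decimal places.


Answer: Price = 0.1126

Derivation:
PV(D) = D * exp(-r * t_d) = 0.0133 * 0.99746562 = 0.01326629
S_0' = S_0 - PV(D) = 1.0800 - 0.01326629 = 1.06673371
d1 = (ln(S_0'/K) + (r + sigma^2/2)*T) / (sigma*sqrt(T)) = 0.96791899
d2 = d1 - sigma*sqrt(T) = 0.85824438
exp(-rT) = 0.99493159
N(d1) = 0.83345758; N(d2) = 0.80462123
C = S_0' * N(d1) - K * exp(-rT) * N(d2) = 1.06673371 * 0.83345758 - 0.9700 * 0.99493159 * 0.80462123 = 0.1126


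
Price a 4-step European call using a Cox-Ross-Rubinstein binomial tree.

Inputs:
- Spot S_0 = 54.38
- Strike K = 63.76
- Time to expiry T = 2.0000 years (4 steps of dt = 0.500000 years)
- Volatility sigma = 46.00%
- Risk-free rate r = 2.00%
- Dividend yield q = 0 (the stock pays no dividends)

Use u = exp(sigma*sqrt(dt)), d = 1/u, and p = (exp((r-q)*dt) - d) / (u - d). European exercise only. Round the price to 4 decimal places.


Answer: Price = V(0,0) = 11.8762

Derivation:
dt = T/N = 0.500000
u = exp(sigma*sqrt(dt)) = 1.384403; d = 1/u = 0.722333
p = (exp((r-q)*dt) - d) / (u - d) = 0.434572
Discount per step: exp(-r*dt) = 0.990050
Stock lattice S(k, i) with i counting down-moves:
  k=0: S(0,0) = 54.3800
  k=1: S(1,0) = 75.2838; S(1,1) = 39.2805
  k=2: S(2,0) = 104.2232; S(2,1) = 54.3800; S(2,2) = 28.3736
  k=3: S(3,0) = 144.2869; S(3,1) = 75.2838; S(3,2) = 39.2805; S(3,3) = 20.4952
  k=4: S(4,0) = 199.7513; S(4,1) = 104.2232; S(4,2) = 54.3800; S(4,3) = 28.3736; S(4,4) = 14.8043
Terminal payoffs V(N, i) = max(S_T - K, 0):
  V(4,0) = 135.991265; V(4,1) = 40.463192; V(4,2) = 0.000000; V(4,3) = 0.000000; V(4,4) = 0.000000
Backward induction: V(k, i) = exp(-r*dt) * [p * V(k+1, i) + (1-p) * V(k+1, i+1)].
  V(3,0) = exp(-r*dt) * [p*135.991265 + (1-p)*40.463192] = 81.161340
  V(3,1) = exp(-r*dt) * [p*40.463192 + (1-p)*0.000000] = 17.409208
  V(3,2) = exp(-r*dt) * [p*0.000000 + (1-p)*0.000000] = 0.000000
  V(3,3) = exp(-r*dt) * [p*0.000000 + (1-p)*0.000000] = 0.000000
  V(2,0) = exp(-r*dt) * [p*81.161340 + (1-p)*17.409208] = 44.665211
  V(2,1) = exp(-r*dt) * [p*17.409208 + (1-p)*0.000000] = 7.490277
  V(2,2) = exp(-r*dt) * [p*0.000000 + (1-p)*0.000000] = 0.000000
  V(1,0) = exp(-r*dt) * [p*44.665211 + (1-p)*7.490277] = 23.410189
  V(1,1) = exp(-r*dt) * [p*7.490277 + (1-p)*0.000000] = 3.222677
  V(0,0) = exp(-r*dt) * [p*23.410189 + (1-p)*3.222677] = 11.876248


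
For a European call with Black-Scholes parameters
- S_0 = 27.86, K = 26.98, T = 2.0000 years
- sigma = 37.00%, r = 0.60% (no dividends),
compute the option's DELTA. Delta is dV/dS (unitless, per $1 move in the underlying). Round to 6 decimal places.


Answer: Delta = 0.635292

Derivation:
d1 = 0.3459015733; d2 = -0.1773574448
phi(d1) = 0.3757758404; exp(-qT) = 1.0000000000; exp(-rT) = 0.9880717129
N(d1) = 0.6352916569
Delta = exp(-qT) * N(d1) = 1.0000000000 * 0.6352916569 = 0.635292


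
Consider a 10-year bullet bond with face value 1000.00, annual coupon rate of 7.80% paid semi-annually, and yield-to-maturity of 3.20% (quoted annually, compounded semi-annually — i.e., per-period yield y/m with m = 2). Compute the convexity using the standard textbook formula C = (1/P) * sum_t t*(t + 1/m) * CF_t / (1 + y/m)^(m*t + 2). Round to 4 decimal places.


Answer: Convexity = 69.6870

Derivation:
Coupon per period c = face * coupon_rate / m = 39.000000
Periods per year m = 2; per-period yield y/m = 0.016000
Number of cashflows N = 20
Cashflows (t years, CF_t, discount factor 1/(1+y/m)^(m*t), PV):
  t = 0.5000: CF_t = 39.000000, DF = 0.984252, PV = 38.385827
  t = 1.0000: CF_t = 39.000000, DF = 0.968752, PV = 37.781326
  t = 1.5000: CF_t = 39.000000, DF = 0.953496, PV = 37.186344
  t = 2.0000: CF_t = 39.000000, DF = 0.938480, PV = 36.600732
  t = 2.5000: CF_t = 39.000000, DF = 0.923701, PV = 36.024343
  t = 3.0000: CF_t = 39.000000, DF = 0.909155, PV = 35.457030
  t = 3.5000: CF_t = 39.000000, DF = 0.894837, PV = 34.898652
  t = 4.0000: CF_t = 39.000000, DF = 0.880745, PV = 34.349067
  t = 4.5000: CF_t = 39.000000, DF = 0.866875, PV = 33.808137
  t = 5.0000: CF_t = 39.000000, DF = 0.853224, PV = 33.275725
  t = 5.5000: CF_t = 39.000000, DF = 0.839787, PV = 32.751698
  t = 6.0000: CF_t = 39.000000, DF = 0.826562, PV = 32.235923
  t = 6.5000: CF_t = 39.000000, DF = 0.813545, PV = 31.728271
  t = 7.0000: CF_t = 39.000000, DF = 0.800734, PV = 31.228613
  t = 7.5000: CF_t = 39.000000, DF = 0.788124, PV = 30.736824
  t = 8.0000: CF_t = 39.000000, DF = 0.775712, PV = 30.252779
  t = 8.5000: CF_t = 39.000000, DF = 0.763496, PV = 29.776358
  t = 9.0000: CF_t = 39.000000, DF = 0.751473, PV = 29.307439
  t = 9.5000: CF_t = 39.000000, DF = 0.739639, PV = 28.845904
  t = 10.0000: CF_t = 1039.000000, DF = 0.727991, PV = 756.382354
Price P = sum_t PV_t = 1391.013345
Convexity numerator sum_t t*(t + 1/m) * CF_t / (1+y/m)^(m*t + 2):
  t = 0.5000: term = 18.593172
  t = 1.0000: term = 54.901099
  t = 1.5000: term = 108.073029
  t = 2.0000: term = 177.285152
  t = 2.5000: term = 261.739890
  t = 3.0000: term = 360.665202
  t = 3.5000: term = 473.313914
  t = 4.0000: term = 598.963051
  t = 4.5000: term = 736.913203
  t = 5.0000: term = 886.487886
  t = 5.5000: term = 1047.032937
  t = 6.0000: term = 1217.915907
  t = 6.5000: term = 1398.525484
  t = 7.0000: term = 1588.270916
  t = 7.5000: term = 1786.581458
  t = 8.0000: term = 1992.905826
  t = 8.5000: term = 2206.711667
  t = 9.0000: term = 2427.485044
  t = 9.5000: term = 2654.729925
  t = 10.0000: term = 76938.421478
Convexity = (1/P) * sum = 96935.516238 / 1391.013345 = 69.686978


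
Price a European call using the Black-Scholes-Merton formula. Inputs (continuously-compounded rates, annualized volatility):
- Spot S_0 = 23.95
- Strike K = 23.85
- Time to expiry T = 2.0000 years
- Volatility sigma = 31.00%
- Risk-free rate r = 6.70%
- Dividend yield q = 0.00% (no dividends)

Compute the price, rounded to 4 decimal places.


Answer: Price = 5.6210

Derivation:
d1 = (ln(S/K) + (r - q + 0.5*sigma^2) * T) / (sigma * sqrt(T)) = 0.53439961
d2 = d1 - sigma * sqrt(T) = 0.09599341
exp(-rT) = 0.87459006; exp(-qT) = 1.00000000
C = S_0 * exp(-qT) * N(d1) - K * exp(-rT) * N(d2)
N(d1) = 0.70346746; N(d2) = 0.53823710
C = 23.9500 * 1.00000000 * 0.70346746 - 23.8500 * 0.87459006 * 0.53823710 = 5.6210


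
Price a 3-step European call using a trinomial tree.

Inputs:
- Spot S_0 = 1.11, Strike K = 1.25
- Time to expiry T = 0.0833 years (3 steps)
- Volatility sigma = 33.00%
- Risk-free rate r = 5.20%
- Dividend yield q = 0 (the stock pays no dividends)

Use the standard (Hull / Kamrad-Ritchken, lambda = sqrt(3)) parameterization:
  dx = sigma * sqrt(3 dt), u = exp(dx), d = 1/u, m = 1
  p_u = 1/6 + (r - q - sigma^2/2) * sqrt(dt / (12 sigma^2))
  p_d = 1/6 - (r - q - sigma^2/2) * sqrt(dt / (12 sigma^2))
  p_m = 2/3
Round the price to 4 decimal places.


dt = T/N = 0.027767; dx = sigma*sqrt(3*dt) = 0.095244
u = exp(dx) = 1.099927; d = 1/u = 0.909151
p_u = 0.166310, p_m = 0.666667, p_d = 0.167024
Discount per step: exp(-r*dt) = 0.998557
Stock lattice S(k, j) with j the centered position index:
  k=0: S(0,+0) = 1.1100
  k=1: S(1,-1) = 1.0092; S(1,+0) = 1.1100; S(1,+1) = 1.2209
  k=2: S(2,-2) = 0.9175; S(2,-1) = 1.0092; S(2,+0) = 1.1100; S(2,+1) = 1.2209; S(2,+2) = 1.3429
  k=3: S(3,-3) = 0.8341; S(3,-2) = 0.9175; S(3,-1) = 1.0092; S(3,+0) = 1.1100; S(3,+1) = 1.2209; S(3,+2) = 1.3429; S(3,+3) = 1.4771
Terminal payoffs V(N, j) = max(S_T - K, 0):
  V(3,-3) = 0.000000; V(3,-2) = 0.000000; V(3,-1) = 0.000000; V(3,+0) = 0.000000; V(3,+1) = 0.000000; V(3,+2) = 0.092922; V(3,+3) = 0.227116
Backward induction: V(k, j) = exp(-r*dt) * [p_u * V(k+1, j+1) + p_m * V(k+1, j) + p_d * V(k+1, j-1)]
  V(2,-2) = exp(-r*dt) * [p_u*0.000000 + p_m*0.000000 + p_d*0.000000] = 0.000000
  V(2,-1) = exp(-r*dt) * [p_u*0.000000 + p_m*0.000000 + p_d*0.000000] = 0.000000
  V(2,+0) = exp(-r*dt) * [p_u*0.000000 + p_m*0.000000 + p_d*0.000000] = 0.000000
  V(2,+1) = exp(-r*dt) * [p_u*0.092922 + p_m*0.000000 + p_d*0.000000] = 0.015431
  V(2,+2) = exp(-r*dt) * [p_u*0.227116 + p_m*0.092922 + p_d*0.000000] = 0.099575
  V(1,-1) = exp(-r*dt) * [p_u*0.000000 + p_m*0.000000 + p_d*0.000000] = 0.000000
  V(1,+0) = exp(-r*dt) * [p_u*0.015431 + p_m*0.000000 + p_d*0.000000] = 0.002563
  V(1,+1) = exp(-r*dt) * [p_u*0.099575 + p_m*0.015431 + p_d*0.000000] = 0.026809
  V(0,+0) = exp(-r*dt) * [p_u*0.026809 + p_m*0.002563 + p_d*0.000000] = 0.006158

Answer: Price = V(0,0) = 0.0062


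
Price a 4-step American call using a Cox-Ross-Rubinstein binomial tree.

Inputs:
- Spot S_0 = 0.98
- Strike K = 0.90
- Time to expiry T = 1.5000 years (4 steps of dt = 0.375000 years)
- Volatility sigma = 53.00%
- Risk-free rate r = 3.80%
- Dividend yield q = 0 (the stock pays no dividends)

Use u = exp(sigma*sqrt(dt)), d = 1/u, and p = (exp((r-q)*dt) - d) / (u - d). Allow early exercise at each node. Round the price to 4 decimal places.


Answer: Price = V(0,0) = 0.3009

Derivation:
dt = T/N = 0.375000
u = exp(sigma*sqrt(dt)) = 1.383418; d = 1/u = 0.722847
p = (exp((r-q)*dt) - d) / (u - d) = 0.441292
Discount per step: exp(-r*dt) = 0.985851
Stock lattice S(k, i) with i counting down-moves:
  k=0: S(0,0) = 0.9800
  k=1: S(1,0) = 1.3557; S(1,1) = 0.7084
  k=2: S(2,0) = 1.8756; S(2,1) = 0.9800; S(2,2) = 0.5121
  k=3: S(3,0) = 2.5947; S(3,1) = 1.3557; S(3,2) = 0.7084; S(3,3) = 0.3701
  k=4: S(4,0) = 3.5896; S(4,1) = 1.8756; S(4,2) = 0.9800; S(4,3) = 0.5121; S(4,4) = 0.2676
Terminal payoffs V(N, i) = max(S_T - K, 0):
  V(4,0) = 2.689550; V(4,1) = 0.975569; V(4,2) = 0.080000; V(4,3) = 0.000000; V(4,4) = 0.000000
Backward induction: V(k, i) = exp(-r*dt) * [p * V(k+1, i) + (1-p) * V(k+1, i+1)]; then take max(V_cont, immediate exercise) for American.
  V(3,0) = exp(-r*dt) * [p*2.689550 + (1-p)*0.975569] = 1.707430; exercise = 1.694696; V(3,0) = max -> 1.707430
  V(3,1) = exp(-r*dt) * [p*0.975569 + (1-p)*0.080000] = 0.468484; exercise = 0.455750; V(3,1) = max -> 0.468484
  V(3,2) = exp(-r*dt) * [p*0.080000 + (1-p)*0.000000] = 0.034804; exercise = 0.000000; V(3,2) = max -> 0.034804
  V(3,3) = exp(-r*dt) * [p*0.000000 + (1-p)*0.000000] = 0.000000; exercise = 0.000000; V(3,3) = max -> 0.000000
  V(2,0) = exp(-r*dt) * [p*1.707430 + (1-p)*0.468484] = 1.000857; exercise = 0.975569; V(2,0) = max -> 1.000857
  V(2,1) = exp(-r*dt) * [p*0.468484 + (1-p)*0.034804] = 0.222983; exercise = 0.080000; V(2,1) = max -> 0.222983
  V(2,2) = exp(-r*dt) * [p*0.034804 + (1-p)*0.000000] = 0.015141; exercise = 0.000000; V(2,2) = max -> 0.015141
  V(1,0) = exp(-r*dt) * [p*1.000857 + (1-p)*0.222983] = 0.558241; exercise = 0.455750; V(1,0) = max -> 0.558241
  V(1,1) = exp(-r*dt) * [p*0.222983 + (1-p)*0.015141] = 0.105348; exercise = 0.000000; V(1,1) = max -> 0.105348
  V(0,0) = exp(-r*dt) * [p*0.558241 + (1-p)*0.105348] = 0.300888; exercise = 0.080000; V(0,0) = max -> 0.300888


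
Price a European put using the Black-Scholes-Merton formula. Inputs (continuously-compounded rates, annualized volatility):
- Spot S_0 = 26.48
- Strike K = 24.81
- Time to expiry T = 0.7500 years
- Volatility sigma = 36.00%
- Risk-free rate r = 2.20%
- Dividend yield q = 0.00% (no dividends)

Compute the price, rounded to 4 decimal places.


d1 = (ln(S/K) + (r - q + 0.5*sigma^2) * T) / (sigma * sqrt(T)) = 0.41775440
d2 = d1 - sigma * sqrt(T) = 0.10598526
exp(-rT) = 0.98363538; exp(-qT) = 1.00000000
P = K * exp(-rT) * N(-d2) - S_0 * exp(-qT) * N(-d1)
N(-d1) = 0.33806335; N(-d2) = 0.45779702
P = 24.8100 * 0.98363538 * 0.45779702 - 26.4800 * 1.00000000 * 0.33806335 = 2.2202

Answer: Price = 2.2202


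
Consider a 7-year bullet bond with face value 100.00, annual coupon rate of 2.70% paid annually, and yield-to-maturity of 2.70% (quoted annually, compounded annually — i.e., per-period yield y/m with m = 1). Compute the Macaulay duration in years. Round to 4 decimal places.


Coupon per period c = face * coupon_rate / m = 2.700000
Periods per year m = 1; per-period yield y/m = 0.027000
Number of cashflows N = 7
Cashflows (t years, CF_t, discount factor 1/(1+y/m)^(m*t), PV):
  t = 1.0000: CF_t = 2.700000, DF = 0.973710, PV = 2.629017
  t = 2.0000: CF_t = 2.700000, DF = 0.948111, PV = 2.559899
  t = 3.0000: CF_t = 2.700000, DF = 0.923185, PV = 2.492599
  t = 4.0000: CF_t = 2.700000, DF = 0.898914, PV = 2.427068
  t = 5.0000: CF_t = 2.700000, DF = 0.875282, PV = 2.363260
  t = 6.0000: CF_t = 2.700000, DF = 0.852270, PV = 2.301130
  t = 7.0000: CF_t = 102.700000, DF = 0.829864, PV = 85.227027
Price P = sum_t PV_t = 100.000000
Macaulay numerator sum_t t * PV_t:
  t * PV_t at t = 1.0000: 2.629017
  t * PV_t at t = 2.0000: 5.119799
  t * PV_t at t = 3.0000: 7.477797
  t * PV_t at t = 4.0000: 9.708273
  t * PV_t at t = 5.0000: 11.816301
  t * PV_t at t = 6.0000: 13.806778
  t * PV_t at t = 7.0000: 596.589188
Macaulay duration D = (sum_t t * PV_t) / P = 647.147153 / 100.000000 = 6.471472

Answer: Macaulay duration = 6.4715 years


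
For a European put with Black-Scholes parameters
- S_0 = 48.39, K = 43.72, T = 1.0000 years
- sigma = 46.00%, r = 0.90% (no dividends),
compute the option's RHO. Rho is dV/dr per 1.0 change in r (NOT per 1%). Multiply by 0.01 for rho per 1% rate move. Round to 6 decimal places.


Answer: Rho = -21.488002

Derivation:
d1 = 0.4701902554; d2 = 0.0101902554
phi(d1) = 0.3571933771; exp(-qT) = 1.0000000000; exp(-rT) = 0.9910403788
N(-d2) = 0.4959347466
Rho = -K*T*exp(-rT)*N(-d2) = -43.7200 * 1.0000 * 0.9910403788 * 0.4959347466 = -21.488002


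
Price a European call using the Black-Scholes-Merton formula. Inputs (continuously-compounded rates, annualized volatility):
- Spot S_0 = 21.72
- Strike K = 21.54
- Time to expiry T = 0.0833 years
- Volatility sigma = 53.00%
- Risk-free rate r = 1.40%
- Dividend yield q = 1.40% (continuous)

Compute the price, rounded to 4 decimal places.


d1 = (ln(S/K) + (r - q + 0.5*sigma^2) * T) / (sigma * sqrt(T)) = 0.13088627
d2 = d1 - sigma * sqrt(T) = -0.02208095
exp(-rT) = 0.99883448; exp(-qT) = 0.99883448
C = S_0 * exp(-qT) * N(d1) - K * exp(-rT) * N(d2)
N(d1) = 0.55206736; N(d2) = 0.49119169
C = 21.7200 * 0.99883448 * 0.55206736 - 21.5400 * 0.99883448 * 0.49119169 = 1.4090

Answer: Price = 1.4090


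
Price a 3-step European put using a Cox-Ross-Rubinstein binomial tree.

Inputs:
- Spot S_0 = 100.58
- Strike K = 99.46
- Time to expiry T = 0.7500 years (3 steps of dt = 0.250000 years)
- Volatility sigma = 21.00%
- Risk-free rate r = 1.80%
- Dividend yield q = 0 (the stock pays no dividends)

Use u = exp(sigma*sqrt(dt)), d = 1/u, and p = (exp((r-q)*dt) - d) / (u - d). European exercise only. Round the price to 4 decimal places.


Answer: Price = V(0,0) = 6.6327

Derivation:
dt = T/N = 0.250000
u = exp(sigma*sqrt(dt)) = 1.110711; d = 1/u = 0.900325
p = (exp((r-q)*dt) - d) / (u - d) = 0.495212
Discount per step: exp(-r*dt) = 0.995510
Stock lattice S(k, i) with i counting down-moves:
  k=0: S(0,0) = 100.5800
  k=1: S(1,0) = 111.7153; S(1,1) = 90.5546
  k=2: S(2,0) = 124.0833; S(2,1) = 100.5800; S(2,2) = 81.5286
  k=3: S(3,0) = 137.8207; S(3,1) = 111.7153; S(3,2) = 90.5546; S(3,3) = 73.4022
Terminal payoffs V(N, i) = max(K - S_T, 0):
  V(3,0) = 0.000000; V(3,1) = 0.000000; V(3,2) = 8.905360; V(3,3) = 26.057835
Backward induction: V(k, i) = exp(-r*dt) * [p * V(k+1, i) + (1-p) * V(k+1, i+1)].
  V(2,0) = exp(-r*dt) * [p*0.000000 + (1-p)*0.000000] = 0.000000
  V(2,1) = exp(-r*dt) * [p*0.000000 + (1-p)*8.905360] = 4.475139
  V(2,2) = exp(-r*dt) * [p*8.905360 + (1-p)*26.057835] = 17.484872
  V(1,0) = exp(-r*dt) * [p*0.000000 + (1-p)*4.475139] = 2.248856
  V(1,1) = exp(-r*dt) * [p*4.475139 + (1-p)*17.484872] = 10.992724
  V(0,0) = exp(-r*dt) * [p*2.248856 + (1-p)*10.992724] = 6.632745


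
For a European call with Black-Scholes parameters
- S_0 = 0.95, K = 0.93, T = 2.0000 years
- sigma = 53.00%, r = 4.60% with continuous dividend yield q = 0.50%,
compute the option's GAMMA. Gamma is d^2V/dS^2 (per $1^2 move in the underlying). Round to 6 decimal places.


d1 = 0.5125555540; d2 = -0.2369776341
phi(d1) = 0.3498344868; exp(-qT) = 0.9900498337; exp(-rT) = 0.9121051495
Gamma = exp(-qT) * phi(d1) / (S * sigma * sqrt(T)) = 0.9900498337 * 0.3498344868 / (0.9500 * 0.5300 * 1.4142135624) = 0.486413

Answer: Gamma = 0.486413


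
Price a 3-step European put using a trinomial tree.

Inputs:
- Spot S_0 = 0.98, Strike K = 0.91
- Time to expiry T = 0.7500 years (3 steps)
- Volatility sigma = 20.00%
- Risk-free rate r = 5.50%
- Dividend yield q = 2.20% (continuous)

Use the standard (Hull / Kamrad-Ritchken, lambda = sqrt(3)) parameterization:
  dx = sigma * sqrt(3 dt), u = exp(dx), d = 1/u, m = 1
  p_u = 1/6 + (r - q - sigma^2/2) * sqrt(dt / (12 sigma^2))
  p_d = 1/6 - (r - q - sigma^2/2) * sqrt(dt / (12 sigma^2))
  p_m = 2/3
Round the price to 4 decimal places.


dt = T/N = 0.250000; dx = sigma*sqrt(3*dt) = 0.173205
u = exp(dx) = 1.189110; d = 1/u = 0.840965
p_u = 0.176049, p_m = 0.666667, p_d = 0.157285
Discount per step: exp(-r*dt) = 0.986344
Stock lattice S(k, j) with j the centered position index:
  k=0: S(0,+0) = 0.9800
  k=1: S(1,-1) = 0.8241; S(1,+0) = 0.9800; S(1,+1) = 1.1653
  k=2: S(2,-2) = 0.6931; S(2,-1) = 0.8241; S(2,+0) = 0.9800; S(2,+1) = 1.1653; S(2,+2) = 1.3857
  k=3: S(3,-3) = 0.5829; S(3,-2) = 0.6931; S(3,-1) = 0.8241; S(3,+0) = 0.9800; S(3,+1) = 1.1653; S(3,+2) = 1.3857; S(3,+3) = 1.6478
Terminal payoffs V(N, j) = max(K - S_T, 0):
  V(3,-3) = 0.327146; V(3,-2) = 0.216922; V(3,-1) = 0.085854; V(3,+0) = 0.000000; V(3,+1) = 0.000000; V(3,+2) = 0.000000; V(3,+3) = 0.000000
Backward induction: V(k, j) = exp(-r*dt) * [p_u * V(k+1, j+1) + p_m * V(k+1, j) + p_d * V(k+1, j-1)]
  V(2,-2) = exp(-r*dt) * [p_u*0.085854 + p_m*0.216922 + p_d*0.327146] = 0.208300
  V(2,-1) = exp(-r*dt) * [p_u*0.000000 + p_m*0.085854 + p_d*0.216922] = 0.090107
  V(2,+0) = exp(-r*dt) * [p_u*0.000000 + p_m*0.000000 + p_d*0.085854] = 0.013319
  V(2,+1) = exp(-r*dt) * [p_u*0.000000 + p_m*0.000000 + p_d*0.000000] = 0.000000
  V(2,+2) = exp(-r*dt) * [p_u*0.000000 + p_m*0.000000 + p_d*0.000000] = 0.000000
  V(1,-1) = exp(-r*dt) * [p_u*0.013319 + p_m*0.090107 + p_d*0.208300] = 0.093879
  V(1,+0) = exp(-r*dt) * [p_u*0.000000 + p_m*0.013319 + p_d*0.090107] = 0.022737
  V(1,+1) = exp(-r*dt) * [p_u*0.000000 + p_m*0.000000 + p_d*0.013319] = 0.002066
  V(0,+0) = exp(-r*dt) * [p_u*0.002066 + p_m*0.022737 + p_d*0.093879] = 0.029874

Answer: Price = V(0,0) = 0.0299


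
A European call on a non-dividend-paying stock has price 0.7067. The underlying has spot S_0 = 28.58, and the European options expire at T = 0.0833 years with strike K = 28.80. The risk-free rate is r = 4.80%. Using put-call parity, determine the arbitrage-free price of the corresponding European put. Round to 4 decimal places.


Answer: Put price = 0.8118

Derivation:
Put-call parity: C - P = S_0 * exp(-qT) - K * exp(-rT).
S_0 * exp(-qT) = 28.5800 * 1.00000000 = 28.58000000
K * exp(-rT) = 28.8000 * 0.99600958 = 28.68507599
P = C - S*exp(-qT) + K*exp(-rT)
P = 0.7067 - 28.58000000 + 28.68507599 = 0.8118


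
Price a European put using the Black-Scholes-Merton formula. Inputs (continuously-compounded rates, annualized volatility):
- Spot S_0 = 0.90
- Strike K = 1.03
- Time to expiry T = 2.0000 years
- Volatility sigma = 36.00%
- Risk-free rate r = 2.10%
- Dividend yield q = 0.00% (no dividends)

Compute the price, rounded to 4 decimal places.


Answer: Price = 0.2365

Derivation:
d1 = (ln(S/K) + (r - q + 0.5*sigma^2) * T) / (sigma * sqrt(T)) = 0.07204766
d2 = d1 - sigma * sqrt(T) = -0.43706922
exp(-rT) = 0.95886978; exp(-qT) = 1.00000000
P = K * exp(-rT) * N(-d2) - S_0 * exp(-qT) * N(-d1)
N(-d1) = 0.47128199; N(-d2) = 0.66896943
P = 1.0300 * 0.95886978 * 0.66896943 - 0.9000 * 1.00000000 * 0.47128199 = 0.2365


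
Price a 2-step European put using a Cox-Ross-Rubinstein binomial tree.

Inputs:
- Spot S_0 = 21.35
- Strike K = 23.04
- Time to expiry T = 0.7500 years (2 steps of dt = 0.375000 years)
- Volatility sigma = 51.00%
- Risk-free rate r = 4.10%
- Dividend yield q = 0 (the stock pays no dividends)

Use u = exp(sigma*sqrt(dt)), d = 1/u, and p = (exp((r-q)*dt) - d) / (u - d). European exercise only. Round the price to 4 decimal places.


dt = T/N = 0.375000
u = exp(sigma*sqrt(dt)) = 1.366578; d = 1/u = 0.731755
p = (exp((r-q)*dt) - d) / (u - d) = 0.446957
Discount per step: exp(-r*dt) = 0.984743
Stock lattice S(k, i) with i counting down-moves:
  k=0: S(0,0) = 21.3500
  k=1: S(1,0) = 29.1764; S(1,1) = 15.6230
  k=2: S(2,0) = 39.8719; S(2,1) = 21.3500; S(2,2) = 11.4322
Terminal payoffs V(N, i) = max(K - S_T, 0):
  V(2,0) = 0.000000; V(2,1) = 1.690000; V(2,2) = 11.607824
Backward induction: V(k, i) = exp(-r*dt) * [p * V(k+1, i) + (1-p) * V(k+1, i+1)].
  V(1,0) = exp(-r*dt) * [p*0.000000 + (1-p)*1.690000] = 0.920382
  V(1,1) = exp(-r*dt) * [p*1.690000 + (1-p)*11.607824] = 7.065507
  V(0,0) = exp(-r*dt) * [p*0.920382 + (1-p)*7.065507] = 4.253002

Answer: Price = V(0,0) = 4.2530


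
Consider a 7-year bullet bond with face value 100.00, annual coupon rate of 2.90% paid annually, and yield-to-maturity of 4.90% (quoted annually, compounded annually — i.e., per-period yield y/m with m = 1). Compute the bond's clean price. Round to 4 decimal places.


Coupon per period c = face * coupon_rate / m = 2.900000
Periods per year m = 1; per-period yield y/m = 0.049000
Number of cashflows N = 7
Cashflows (t years, CF_t, discount factor 1/(1+y/m)^(m*t), PV):
  t = 1.0000: CF_t = 2.900000, DF = 0.953289, PV = 2.764538
  t = 2.0000: CF_t = 2.900000, DF = 0.908760, PV = 2.635403
  t = 3.0000: CF_t = 2.900000, DF = 0.866310, PV = 2.512300
  t = 4.0000: CF_t = 2.900000, DF = 0.825844, PV = 2.394948
  t = 5.0000: CF_t = 2.900000, DF = 0.787268, PV = 2.283077
  t = 6.0000: CF_t = 2.900000, DF = 0.750494, PV = 2.176432
  t = 7.0000: CF_t = 102.900000, DF = 0.715437, PV = 73.618499
Price P = sum_t PV_t = 88.385196

Answer: Price = 88.3852


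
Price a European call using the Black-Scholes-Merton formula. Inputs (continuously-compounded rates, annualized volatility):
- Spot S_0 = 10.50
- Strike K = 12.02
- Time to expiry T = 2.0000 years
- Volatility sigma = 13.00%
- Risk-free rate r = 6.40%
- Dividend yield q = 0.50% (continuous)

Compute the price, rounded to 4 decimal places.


Answer: Price = 0.6812

Derivation:
d1 = (ln(S/K) + (r - q + 0.5*sigma^2) * T) / (sigma * sqrt(T)) = -0.00161368
d2 = d1 - sigma * sqrt(T) = -0.18546145
exp(-rT) = 0.87985338; exp(-qT) = 0.99004983
C = S_0 * exp(-qT) * N(d1) - K * exp(-rT) * N(d2)
N(d1) = 0.49935623; N(d2) = 0.42643356
C = 10.5000 * 0.99004983 * 0.49935623 - 12.0200 * 0.87985338 * 0.42643356 = 0.6812


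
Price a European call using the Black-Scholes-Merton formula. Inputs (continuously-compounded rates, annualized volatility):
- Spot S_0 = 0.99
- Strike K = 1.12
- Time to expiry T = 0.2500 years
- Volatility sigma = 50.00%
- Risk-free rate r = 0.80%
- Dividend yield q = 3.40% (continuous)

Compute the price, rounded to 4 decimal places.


d1 = (ln(S/K) + (r - q + 0.5*sigma^2) * T) / (sigma * sqrt(T)) = -0.39451608
d2 = d1 - sigma * sqrt(T) = -0.64451608
exp(-rT) = 0.99800200; exp(-qT) = 0.99153602
C = S_0 * exp(-qT) * N(d1) - K * exp(-rT) * N(d2)
N(d1) = 0.34660003; N(d2) = 0.25962042
C = 0.9900 * 0.99153602 * 0.34660003 - 1.1200 * 0.99800200 * 0.25962042 = 0.0500

Answer: Price = 0.0500


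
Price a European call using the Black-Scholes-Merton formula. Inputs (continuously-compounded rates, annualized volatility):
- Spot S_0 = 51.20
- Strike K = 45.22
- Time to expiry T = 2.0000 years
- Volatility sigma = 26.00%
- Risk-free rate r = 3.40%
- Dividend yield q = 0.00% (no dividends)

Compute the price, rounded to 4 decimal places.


Answer: Price = 12.1886

Derivation:
d1 = (ln(S/K) + (r - q + 0.5*sigma^2) * T) / (sigma * sqrt(T)) = 0.70656303
d2 = d1 - sigma * sqrt(T) = 0.33886750
exp(-rT) = 0.93426047; exp(-qT) = 1.00000000
C = S_0 * exp(-qT) * N(d1) - K * exp(-rT) * N(d2)
N(d1) = 0.76008096; N(d2) = 0.63264523
C = 51.2000 * 1.00000000 * 0.76008096 - 45.2200 * 0.93426047 * 0.63264523 = 12.1886


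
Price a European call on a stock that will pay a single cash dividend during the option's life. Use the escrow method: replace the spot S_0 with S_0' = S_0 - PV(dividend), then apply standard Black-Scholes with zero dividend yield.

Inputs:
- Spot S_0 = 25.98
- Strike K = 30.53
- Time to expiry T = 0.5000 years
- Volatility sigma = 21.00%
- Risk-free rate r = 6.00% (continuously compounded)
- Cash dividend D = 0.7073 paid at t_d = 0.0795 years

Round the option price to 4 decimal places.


Answer: Price = 0.2954

Derivation:
PV(D) = D * exp(-r * t_d) = 0.7073 * 0.99524136 = 0.70393421
S_0' = S_0 - PV(D) = 25.9800 - 0.70393421 = 25.27606579
d1 = (ln(S_0'/K) + (r + sigma^2/2)*T) / (sigma*sqrt(T)) = -0.99551796
d2 = d1 - sigma*sqrt(T) = -1.14401038
exp(-rT) = 0.97044553
N(d1) = 0.15974221; N(d2) = 0.12630967
C = S_0' * N(d1) - K * exp(-rT) * N(d2) = 25.27606579 * 0.15974221 - 30.5300 * 0.97044553 * 0.12630967 = 0.2954


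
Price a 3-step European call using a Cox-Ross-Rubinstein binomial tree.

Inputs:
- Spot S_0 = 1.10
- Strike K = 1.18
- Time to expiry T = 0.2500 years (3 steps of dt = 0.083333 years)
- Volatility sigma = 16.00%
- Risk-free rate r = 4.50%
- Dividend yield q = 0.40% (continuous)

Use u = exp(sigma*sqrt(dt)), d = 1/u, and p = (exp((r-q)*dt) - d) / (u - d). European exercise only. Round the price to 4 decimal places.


dt = T/N = 0.083333
u = exp(sigma*sqrt(dt)) = 1.047271; d = 1/u = 0.954862
p = (exp((r-q)*dt) - d) / (u - d) = 0.525492
Discount per step: exp(-r*dt) = 0.996257
Stock lattice S(k, i) with i counting down-moves:
  k=0: S(0,0) = 1.1000
  k=1: S(1,0) = 1.1520; S(1,1) = 1.0503
  k=2: S(2,0) = 1.2065; S(2,1) = 1.1000; S(2,2) = 1.0029
  k=3: S(3,0) = 1.2635; S(3,1) = 1.1520; S(3,2) = 1.0503; S(3,3) = 0.9577
Terminal payoffs V(N, i) = max(S_T - K, 0):
  V(3,0) = 0.083486; V(3,1) = 0.000000; V(3,2) = 0.000000; V(3,3) = 0.000000
Backward induction: V(k, i) = exp(-r*dt) * [p * V(k+1, i) + (1-p) * V(k+1, i+1)].
  V(2,0) = exp(-r*dt) * [p*0.083486 + (1-p)*0.000000] = 0.043707
  V(2,1) = exp(-r*dt) * [p*0.000000 + (1-p)*0.000000] = 0.000000
  V(2,2) = exp(-r*dt) * [p*0.000000 + (1-p)*0.000000] = 0.000000
  V(1,0) = exp(-r*dt) * [p*0.043707 + (1-p)*0.000000] = 0.022882
  V(1,1) = exp(-r*dt) * [p*0.000000 + (1-p)*0.000000] = 0.000000
  V(0,0) = exp(-r*dt) * [p*0.022882 + (1-p)*0.000000] = 0.011979

Answer: Price = V(0,0) = 0.0120


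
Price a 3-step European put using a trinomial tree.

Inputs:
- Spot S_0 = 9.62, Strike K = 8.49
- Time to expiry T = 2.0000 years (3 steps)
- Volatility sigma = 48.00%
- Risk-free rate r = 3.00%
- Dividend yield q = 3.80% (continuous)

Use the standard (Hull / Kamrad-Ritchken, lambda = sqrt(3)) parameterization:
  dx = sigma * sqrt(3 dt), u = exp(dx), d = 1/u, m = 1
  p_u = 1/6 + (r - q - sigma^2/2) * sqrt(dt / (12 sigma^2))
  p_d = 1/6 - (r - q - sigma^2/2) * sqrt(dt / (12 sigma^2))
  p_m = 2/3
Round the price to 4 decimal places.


dt = T/N = 0.666667; dx = sigma*sqrt(3*dt) = 0.678823
u = exp(dx) = 1.971555; d = 1/u = 0.507214
p_u = 0.106170, p_m = 0.666667, p_d = 0.227164
Discount per step: exp(-r*dt) = 0.980199
Stock lattice S(k, j) with j the centered position index:
  k=0: S(0,+0) = 9.6200
  k=1: S(1,-1) = 4.8794; S(1,+0) = 9.6200; S(1,+1) = 18.9664
  k=2: S(2,-2) = 2.4749; S(2,-1) = 4.8794; S(2,+0) = 9.6200; S(2,+1) = 18.9664; S(2,+2) = 37.3932
  k=3: S(3,-3) = 1.2553; S(3,-2) = 2.4749; S(3,-1) = 4.8794; S(3,+0) = 9.6200; S(3,+1) = 18.9664; S(3,+2) = 37.3932; S(3,+3) = 73.7228
Terminal payoffs V(N, j) = max(K - S_T, 0):
  V(3,-3) = 7.234697; V(3,-2) = 6.015102; V(3,-1) = 3.610602; V(3,+0) = 0.000000; V(3,+1) = 0.000000; V(3,+2) = 0.000000; V(3,+3) = 0.000000
Backward induction: V(k, j) = exp(-r*dt) * [p_u * V(k+1, j+1) + p_m * V(k+1, j) + p_d * V(k+1, j-1)]
  V(2,-2) = exp(-r*dt) * [p_u*3.610602 + p_m*6.015102 + p_d*7.234697] = 5.917326
  V(2,-1) = exp(-r*dt) * [p_u*0.000000 + p_m*3.610602 + p_d*6.015102] = 3.698760
  V(2,+0) = exp(-r*dt) * [p_u*0.000000 + p_m*0.000000 + p_d*3.610602] = 0.803956
  V(2,+1) = exp(-r*dt) * [p_u*0.000000 + p_m*0.000000 + p_d*0.000000] = 0.000000
  V(2,+2) = exp(-r*dt) * [p_u*0.000000 + p_m*0.000000 + p_d*0.000000] = 0.000000
  V(1,-1) = exp(-r*dt) * [p_u*0.803956 + p_m*3.698760 + p_d*5.917326] = 3.818263
  V(1,+0) = exp(-r*dt) * [p_u*0.000000 + p_m*0.803956 + p_d*3.698760] = 1.348944
  V(1,+1) = exp(-r*dt) * [p_u*0.000000 + p_m*0.000000 + p_d*0.803956] = 0.179013
  V(0,+0) = exp(-r*dt) * [p_u*0.179013 + p_m*1.348944 + p_d*3.818263] = 1.750314

Answer: Price = V(0,0) = 1.7503


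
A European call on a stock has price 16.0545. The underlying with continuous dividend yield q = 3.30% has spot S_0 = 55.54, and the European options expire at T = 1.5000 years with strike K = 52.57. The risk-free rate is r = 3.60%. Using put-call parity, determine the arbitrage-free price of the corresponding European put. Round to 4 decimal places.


Put-call parity: C - P = S_0 * exp(-qT) - K * exp(-rT).
S_0 * exp(-qT) = 55.5400 * 0.95170516 = 52.85770448
K * exp(-rT) = 52.5700 * 0.94743211 = 49.80650584
P = C - S*exp(-qT) + K*exp(-rT)
P = 16.0545 - 52.85770448 + 49.80650584 = 13.0033

Answer: Put price = 13.0033
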